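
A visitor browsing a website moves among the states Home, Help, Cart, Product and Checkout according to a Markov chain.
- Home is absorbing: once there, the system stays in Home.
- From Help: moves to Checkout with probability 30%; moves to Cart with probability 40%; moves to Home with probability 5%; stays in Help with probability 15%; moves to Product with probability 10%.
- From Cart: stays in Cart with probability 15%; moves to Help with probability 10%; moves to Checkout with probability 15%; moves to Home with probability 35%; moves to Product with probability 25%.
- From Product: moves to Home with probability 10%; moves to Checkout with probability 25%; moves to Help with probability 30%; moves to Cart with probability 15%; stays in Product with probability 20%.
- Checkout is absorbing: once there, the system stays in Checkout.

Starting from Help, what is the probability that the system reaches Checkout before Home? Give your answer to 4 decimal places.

Let h(s) be the probability of absorption at Checkout starting from transient state s. Then h(Checkout) = 1 and h(Home) = 0. By first-step analysis:
h(Help) = 0.05·0 + 0.15·h(Help) + 0.4·h(Cart) + 0.1·h(Product) + 0.3·1
h(Cart) = 0.35·0 + 0.1·h(Help) + 0.15·h(Cart) + 0.25·h(Product) + 0.15·1
h(Product) = 0.1·0 + 0.3·h(Help) + 0.15·h(Cart) + 0.2·h(Product) + 0.25·1
Solving: h(Help) = 0.6328, h(Cart) = 0.4367, h(Product) = 0.6317.
Starting from Help, the probability is 0.6328.

0.6328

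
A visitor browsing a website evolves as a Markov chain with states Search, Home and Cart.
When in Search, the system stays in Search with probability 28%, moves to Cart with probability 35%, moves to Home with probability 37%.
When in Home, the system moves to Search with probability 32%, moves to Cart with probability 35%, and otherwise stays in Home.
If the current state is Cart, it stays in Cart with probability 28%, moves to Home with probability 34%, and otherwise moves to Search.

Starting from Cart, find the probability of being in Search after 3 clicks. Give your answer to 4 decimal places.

0.3270

Propagate the distribution vector 3 clicks from Cart.
After 0 clicks: (0.0000, 0.0000, 1.0000)
After 1 click: (0.3800, 0.3400, 0.2800)
After 2 clicks: (0.3216, 0.3480, 0.3304)
After 3 clicks: (0.3270, 0.3462, 0.3269)
P(in Search after 3 clicks) = 0.3270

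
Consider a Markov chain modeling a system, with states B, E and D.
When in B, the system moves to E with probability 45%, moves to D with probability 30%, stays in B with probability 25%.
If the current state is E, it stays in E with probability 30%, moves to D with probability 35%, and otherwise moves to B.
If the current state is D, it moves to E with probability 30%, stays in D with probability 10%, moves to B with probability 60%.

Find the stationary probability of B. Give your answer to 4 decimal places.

0.3784

Let the stationary distribution be π with π = πP and π_1 + π_2 + π_3 = 1.
π_1 = 0.25·π_1 + 0.35·π_2 + 0.6·π_3
π_2 = 0.45·π_1 + 0.3·π_2 + 0.3·π_3
Solving with the normalization constraint gives π = (0.3784, 0.3568, 0.2649).
So the stationary probability of B is 0.3784.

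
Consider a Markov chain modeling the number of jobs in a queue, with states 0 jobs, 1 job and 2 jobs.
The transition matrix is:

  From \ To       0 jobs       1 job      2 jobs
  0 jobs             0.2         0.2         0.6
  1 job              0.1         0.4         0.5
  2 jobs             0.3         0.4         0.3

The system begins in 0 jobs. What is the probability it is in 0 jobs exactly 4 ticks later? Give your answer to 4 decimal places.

Propagate the distribution vector 4 ticks from 0 jobs.
After 0 ticks: (1.0000, 0.0000, 0.0000)
After 1 tick: (0.2000, 0.2000, 0.6000)
After 2 ticks: (0.2400, 0.3600, 0.4000)
After 3 ticks: (0.2040, 0.3520, 0.4440)
After 4 ticks: (0.2092, 0.3592, 0.4316)
P(in 0 jobs after 4 ticks) = 0.2092

0.2092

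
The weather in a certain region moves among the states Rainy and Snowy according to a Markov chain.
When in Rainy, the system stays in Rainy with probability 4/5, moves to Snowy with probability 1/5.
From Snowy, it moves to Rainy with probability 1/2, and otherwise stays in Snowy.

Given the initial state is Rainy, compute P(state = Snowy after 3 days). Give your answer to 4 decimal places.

Propagate the distribution vector 3 days from Rainy.
After 0 days: (1.0000, 0.0000)
After 1 day: (0.8000, 0.2000)
After 2 days: (0.7400, 0.2600)
After 3 days: (0.7220, 0.2780)
P(in Snowy after 3 days) = 0.2780

0.2780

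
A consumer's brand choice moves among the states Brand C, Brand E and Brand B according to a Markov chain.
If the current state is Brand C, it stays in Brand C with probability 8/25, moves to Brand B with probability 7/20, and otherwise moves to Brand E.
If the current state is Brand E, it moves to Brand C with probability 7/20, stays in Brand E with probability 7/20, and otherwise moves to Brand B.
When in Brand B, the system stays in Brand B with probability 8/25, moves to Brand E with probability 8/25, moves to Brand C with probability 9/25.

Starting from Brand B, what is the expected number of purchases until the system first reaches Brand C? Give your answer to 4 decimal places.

2.8035

Let t(s) be the expected number of purchases to first reach Brand C from state s, with t(Brand C) = 0. Conditioning on the first purchase:
t(Brand E) = 1 + 0.35·t(Brand E) + 0.3·t(Brand B)
t(Brand B) = 1 + 0.32·t(Brand E) + 0.32·t(Brand B)
Solving: t(Brand E) = 2.8324, t(Brand B) = 2.8035.
Expected purchases from Brand B to Brand C: 2.8035.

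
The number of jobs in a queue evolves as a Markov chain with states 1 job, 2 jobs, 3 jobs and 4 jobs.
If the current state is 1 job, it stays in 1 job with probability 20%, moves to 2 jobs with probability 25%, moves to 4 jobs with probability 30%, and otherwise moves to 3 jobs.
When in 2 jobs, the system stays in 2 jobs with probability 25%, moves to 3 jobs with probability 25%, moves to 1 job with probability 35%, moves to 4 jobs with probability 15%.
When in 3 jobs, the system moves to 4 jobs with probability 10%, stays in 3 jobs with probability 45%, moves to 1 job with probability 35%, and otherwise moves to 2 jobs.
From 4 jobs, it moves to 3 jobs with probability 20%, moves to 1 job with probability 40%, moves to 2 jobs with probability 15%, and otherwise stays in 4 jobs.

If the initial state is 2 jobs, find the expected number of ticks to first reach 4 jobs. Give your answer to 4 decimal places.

5.5547

Let t(s) be the expected number of ticks to first reach 4 jobs from state s, with t(4 jobs) = 0. Conditioning on the first tick:
t(1 job) = 1 + 0.2·t(1 job) + 0.25·t(2 jobs) + 0.25·t(3 jobs)
t(2 jobs) = 1 + 0.35·t(1 job) + 0.25·t(2 jobs) + 0.25·t(3 jobs)
t(3 jobs) = 1 + 0.35·t(1 job) + 0.1·t(2 jobs) + 0.45·t(3 jobs)
Solving: t(1 job) = 4.8302, t(2 jobs) = 5.5547, t(3 jobs) = 5.9019.
Expected ticks from 2 jobs to 4 jobs: 5.5547.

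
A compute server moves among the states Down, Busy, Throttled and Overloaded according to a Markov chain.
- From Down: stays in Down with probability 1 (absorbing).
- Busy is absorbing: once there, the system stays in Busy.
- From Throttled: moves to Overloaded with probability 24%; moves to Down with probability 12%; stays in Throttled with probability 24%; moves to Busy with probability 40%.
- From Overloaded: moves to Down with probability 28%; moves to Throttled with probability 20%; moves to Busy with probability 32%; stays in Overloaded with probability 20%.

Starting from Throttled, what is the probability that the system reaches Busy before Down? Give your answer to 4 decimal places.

Let h(s) be the probability of absorption at Busy starting from transient state s. Then h(Busy) = 1 and h(Down) = 0. By first-step analysis:
h(Throttled) = 0.12·0 + 0.4·1 + 0.24·h(Throttled) + 0.24·h(Overloaded)
h(Overloaded) = 0.28·0 + 0.32·1 + 0.2·h(Throttled) + 0.2·h(Overloaded)
Solving: h(Throttled) = 0.7086, h(Overloaded) = 0.5771.
Starting from Throttled, the probability is 0.7086.

0.7086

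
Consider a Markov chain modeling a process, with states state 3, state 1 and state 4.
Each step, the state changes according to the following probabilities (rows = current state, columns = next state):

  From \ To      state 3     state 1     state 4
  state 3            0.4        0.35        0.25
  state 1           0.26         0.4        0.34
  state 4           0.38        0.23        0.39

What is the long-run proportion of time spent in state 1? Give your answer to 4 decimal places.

0.3274

Let the stationary distribution be π with π = πP and π_1 + π_2 + π_3 = 1.
π_1 = 0.4·π_1 + 0.26·π_2 + 0.38·π_3
π_2 = 0.35·π_1 + 0.4·π_2 + 0.23·π_3
Solving with the normalization constraint gives π = (0.3477, 0.3274, 0.3250).
So the stationary probability of state 1 is 0.3274.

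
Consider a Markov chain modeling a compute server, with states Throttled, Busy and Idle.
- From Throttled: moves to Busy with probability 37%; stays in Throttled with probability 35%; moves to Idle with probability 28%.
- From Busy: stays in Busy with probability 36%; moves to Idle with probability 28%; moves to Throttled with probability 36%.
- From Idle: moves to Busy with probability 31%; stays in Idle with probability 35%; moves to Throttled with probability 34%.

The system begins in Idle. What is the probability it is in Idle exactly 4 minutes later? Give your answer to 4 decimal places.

0.3011

Propagate the distribution vector 4 minutes from Idle.
After 0 minutes: (0.0000, 0.0000, 1.0000)
After 1 minute: (0.3400, 0.3100, 0.3500)
After 2 minutes: (0.3496, 0.3459, 0.3045)
After 3 minutes: (0.3504, 0.3483, 0.3013)
After 4 minutes: (0.3505, 0.3484, 0.3011)
P(in Idle after 4 minutes) = 0.3011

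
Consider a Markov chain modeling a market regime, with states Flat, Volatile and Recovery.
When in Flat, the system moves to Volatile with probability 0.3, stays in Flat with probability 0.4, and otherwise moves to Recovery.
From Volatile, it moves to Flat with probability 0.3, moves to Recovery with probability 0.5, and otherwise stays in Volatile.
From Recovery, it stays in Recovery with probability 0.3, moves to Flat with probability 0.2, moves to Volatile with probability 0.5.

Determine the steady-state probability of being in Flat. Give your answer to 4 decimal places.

0.2925

Let the stationary distribution be π with π = πP and π_1 + π_2 + π_3 = 1.
π_1 = 0.4·π_1 + 0.3·π_2 + 0.2·π_3
π_2 = 0.3·π_1 + 0.2·π_2 + 0.5·π_3
Solving with the normalization constraint gives π = (0.2925, 0.3396, 0.3679).
So the stationary probability of Flat is 0.2925.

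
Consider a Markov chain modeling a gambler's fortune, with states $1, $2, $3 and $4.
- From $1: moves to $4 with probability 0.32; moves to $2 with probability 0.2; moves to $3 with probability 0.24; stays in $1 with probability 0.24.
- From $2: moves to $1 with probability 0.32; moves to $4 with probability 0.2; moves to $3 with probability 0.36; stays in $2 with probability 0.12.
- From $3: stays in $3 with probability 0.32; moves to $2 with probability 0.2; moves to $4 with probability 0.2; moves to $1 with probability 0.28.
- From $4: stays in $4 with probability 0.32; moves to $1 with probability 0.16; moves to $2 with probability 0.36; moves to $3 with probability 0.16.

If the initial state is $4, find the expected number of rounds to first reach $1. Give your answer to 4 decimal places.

4.3201

Let t(s) be the expected number of rounds to first reach $1 from state s, with t($1) = 0. Conditioning on the first round:
t($2) = 1 + 0.12·t($2) + 0.36·t($3) + 0.2·t($4)
t($3) = 1 + 0.2·t($2) + 0.32·t($3) + 0.2·t($4)
t($4) = 1 + 0.36·t($2) + 0.16·t($3) + 0.32·t($4)
Solving: t($2) = 3.6827, t($3) = 3.8244, t($4) = 4.3201.
Expected rounds from $4 to $1: 4.3201.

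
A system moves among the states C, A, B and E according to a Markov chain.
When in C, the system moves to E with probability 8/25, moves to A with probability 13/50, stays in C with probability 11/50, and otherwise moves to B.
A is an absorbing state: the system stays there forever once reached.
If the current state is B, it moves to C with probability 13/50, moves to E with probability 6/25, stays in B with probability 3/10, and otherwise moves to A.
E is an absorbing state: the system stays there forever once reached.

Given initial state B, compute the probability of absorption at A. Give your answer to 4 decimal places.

Let h(s) be the probability of absorption at A starting from transient state s. Then h(A) = 1 and h(E) = 0. By first-step analysis:
h(C) = 0.22·h(C) + 0.26·1 + 0.2·h(B) + 0.32·0
h(B) = 0.26·h(C) + 0.2·1 + 0.3·h(B) + 0.24·0
Solving: h(C) = 0.4494, h(B) = 0.4526.
Starting from B, the probability is 0.4526.

0.4526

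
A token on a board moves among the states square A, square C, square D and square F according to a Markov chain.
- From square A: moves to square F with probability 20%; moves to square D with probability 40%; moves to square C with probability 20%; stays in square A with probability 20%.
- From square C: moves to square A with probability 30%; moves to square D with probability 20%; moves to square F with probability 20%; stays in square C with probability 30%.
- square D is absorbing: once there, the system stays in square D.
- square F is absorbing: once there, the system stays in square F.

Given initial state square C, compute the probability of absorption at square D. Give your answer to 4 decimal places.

0.5600

Let h(s) be the probability of absorption at square D starting from transient state s. Then h(square D) = 1 and h(square F) = 0. By first-step analysis:
h(square A) = 0.2·h(square A) + 0.2·h(square C) + 0.4·1 + 0.2·0
h(square C) = 0.3·h(square A) + 0.3·h(square C) + 0.2·1 + 0.2·0
Solving: h(square A) = 0.6400, h(square C) = 0.5600.
Starting from square C, the probability is 0.5600.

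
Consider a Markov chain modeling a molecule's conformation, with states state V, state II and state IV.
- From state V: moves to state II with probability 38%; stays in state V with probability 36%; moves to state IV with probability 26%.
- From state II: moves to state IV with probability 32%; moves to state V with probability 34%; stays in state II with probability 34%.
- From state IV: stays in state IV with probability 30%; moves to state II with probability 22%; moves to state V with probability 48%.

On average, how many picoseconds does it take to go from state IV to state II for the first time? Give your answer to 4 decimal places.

3.4653

Let t(s) be the expected number of picoseconds to first reach state II from state s, with t(state II) = 0. Conditioning on the first picosecond:
t(state V) = 1 + 0.36·t(state V) + 0.26·t(state IV)
t(state IV) = 1 + 0.48·t(state V) + 0.3·t(state IV)
Solving: t(state V) = 2.9703, t(state IV) = 3.4653.
Expected picoseconds from state IV to state II: 3.4653.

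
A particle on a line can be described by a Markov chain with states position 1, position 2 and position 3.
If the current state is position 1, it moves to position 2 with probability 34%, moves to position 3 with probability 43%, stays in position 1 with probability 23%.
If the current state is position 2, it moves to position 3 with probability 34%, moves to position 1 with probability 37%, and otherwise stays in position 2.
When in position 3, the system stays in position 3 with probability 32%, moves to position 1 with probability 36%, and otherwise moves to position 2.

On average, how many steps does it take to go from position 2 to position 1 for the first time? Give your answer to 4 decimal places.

Let t(s) be the expected number of steps to first reach position 1 from state s, with t(position 1) = 0. Conditioning on the first step:
t(position 2) = 1 + 0.29·t(position 2) + 0.34·t(position 3)
t(position 3) = 1 + 0.32·t(position 2) + 0.32·t(position 3)
Solving: t(position 2) = 2.7273, t(position 3) = 2.7540.
Expected steps from position 2 to position 1: 2.7273.

2.7273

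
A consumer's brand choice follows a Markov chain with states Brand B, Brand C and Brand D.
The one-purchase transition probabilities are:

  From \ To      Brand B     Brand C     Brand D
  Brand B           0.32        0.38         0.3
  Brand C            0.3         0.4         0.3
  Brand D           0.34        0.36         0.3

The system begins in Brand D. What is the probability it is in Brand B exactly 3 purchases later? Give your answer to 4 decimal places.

Propagate the distribution vector 3 purchases from Brand D.
After 0 purchases: (0.0000, 0.0000, 1.0000)
After 1 purchase: (0.3400, 0.3600, 0.3000)
After 2 purchases: (0.3188, 0.3812, 0.3000)
After 3 purchases: (0.3184, 0.3816, 0.3000)
P(in Brand B after 3 purchases) = 0.3184

0.3184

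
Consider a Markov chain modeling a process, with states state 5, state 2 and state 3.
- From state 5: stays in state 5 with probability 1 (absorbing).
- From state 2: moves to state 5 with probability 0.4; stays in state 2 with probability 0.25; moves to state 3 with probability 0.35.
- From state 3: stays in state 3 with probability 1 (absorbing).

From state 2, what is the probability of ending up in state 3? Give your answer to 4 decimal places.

0.4667

Let h(s) be the probability of absorption at state 3 starting from transient state s. Then h(state 3) = 1 and h(state 5) = 0. By first-step analysis:
h(state 2) = 0.4·0 + 0.25·h(state 2) + 0.35·1
Solving: h(state 2) = 0.4667.
Starting from state 2, the probability is 0.4667.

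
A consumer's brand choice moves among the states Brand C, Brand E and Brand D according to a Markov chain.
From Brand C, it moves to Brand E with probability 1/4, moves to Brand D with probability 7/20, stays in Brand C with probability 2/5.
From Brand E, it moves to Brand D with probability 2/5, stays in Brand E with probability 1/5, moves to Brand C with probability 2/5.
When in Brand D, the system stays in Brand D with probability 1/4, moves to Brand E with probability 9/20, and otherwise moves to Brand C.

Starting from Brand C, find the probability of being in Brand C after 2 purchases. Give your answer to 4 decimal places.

Sum over the intermediate state after 1 purchase:
P = P(Brand C→Brand C)·P(Brand C→Brand C) + P(Brand C→Brand E)·P(Brand E→Brand C) + P(Brand C→Brand D)·P(Brand D→Brand C)
  = 0.4×0.4 + 0.25×0.4 + 0.35×0.3
  = 0.1600 + 0.1000 + 0.1050 = 0.3650

0.3650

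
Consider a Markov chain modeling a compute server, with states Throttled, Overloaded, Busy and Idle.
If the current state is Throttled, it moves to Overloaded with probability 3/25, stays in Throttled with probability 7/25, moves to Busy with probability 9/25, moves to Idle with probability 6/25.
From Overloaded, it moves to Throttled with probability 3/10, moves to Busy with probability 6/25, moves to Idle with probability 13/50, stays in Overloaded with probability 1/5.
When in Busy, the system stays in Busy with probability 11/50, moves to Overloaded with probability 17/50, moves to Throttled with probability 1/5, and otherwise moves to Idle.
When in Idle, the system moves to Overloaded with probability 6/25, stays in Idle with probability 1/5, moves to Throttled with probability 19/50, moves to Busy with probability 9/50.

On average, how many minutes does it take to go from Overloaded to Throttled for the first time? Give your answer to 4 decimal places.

3.3650

Let t(s) be the expected number of minutes to first reach Throttled from state s, with t(Throttled) = 0. Conditioning on the first minute:
t(Overloaded) = 1 + 0.2·t(Overloaded) + 0.24·t(Busy) + 0.26·t(Idle)
t(Busy) = 1 + 0.34·t(Overloaded) + 0.22·t(Busy) + 0.24·t(Idle)
t(Idle) = 1 + 0.24·t(Overloaded) + 0.18·t(Busy) + 0.2·t(Idle)
Solving: t(Overloaded) = 3.3650, t(Busy) = 3.7002, t(Idle) = 3.0921.
Expected minutes from Overloaded to Throttled: 3.3650.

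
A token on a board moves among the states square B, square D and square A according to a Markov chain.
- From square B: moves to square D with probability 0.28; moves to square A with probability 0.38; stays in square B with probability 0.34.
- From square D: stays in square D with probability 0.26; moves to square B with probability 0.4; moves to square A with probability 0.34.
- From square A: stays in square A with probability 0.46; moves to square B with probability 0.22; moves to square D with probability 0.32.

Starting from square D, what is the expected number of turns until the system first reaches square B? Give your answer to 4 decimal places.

Let t(s) be the expected number of turns to first reach square B from state s, with t(square B) = 0. Conditioning on the first turn:
t(square D) = 1 + 0.26·t(square D) + 0.34·t(square A)
t(square A) = 1 + 0.32·t(square D) + 0.46·t(square A)
Solving: t(square D) = 3.0261, t(square A) = 3.6451.
Expected turns from square D to square B: 3.0261.

3.0261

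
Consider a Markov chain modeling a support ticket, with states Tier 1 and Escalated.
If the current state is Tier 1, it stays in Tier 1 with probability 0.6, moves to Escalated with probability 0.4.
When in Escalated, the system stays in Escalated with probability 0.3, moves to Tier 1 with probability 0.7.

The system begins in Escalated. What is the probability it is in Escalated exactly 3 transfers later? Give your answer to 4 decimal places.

Propagate the distribution vector 3 transfers from Escalated.
After 0 transfers: (0.0000, 1.0000)
After 1 transfer: (0.7000, 0.3000)
After 2 transfers: (0.6300, 0.3700)
After 3 transfers: (0.6370, 0.3630)
P(in Escalated after 3 transfers) = 0.3630

0.3630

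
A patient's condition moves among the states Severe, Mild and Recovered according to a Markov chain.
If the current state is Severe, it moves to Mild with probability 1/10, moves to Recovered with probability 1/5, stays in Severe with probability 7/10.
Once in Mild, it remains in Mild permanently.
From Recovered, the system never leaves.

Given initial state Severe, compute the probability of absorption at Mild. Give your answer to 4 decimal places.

Let h(s) be the probability of absorption at Mild starting from transient state s. Then h(Mild) = 1 and h(Recovered) = 0. By first-step analysis:
h(Severe) = 0.7·h(Severe) + 0.1·1 + 0.2·0
Solving: h(Severe) = 0.3333.
Starting from Severe, the probability is 0.3333.

0.3333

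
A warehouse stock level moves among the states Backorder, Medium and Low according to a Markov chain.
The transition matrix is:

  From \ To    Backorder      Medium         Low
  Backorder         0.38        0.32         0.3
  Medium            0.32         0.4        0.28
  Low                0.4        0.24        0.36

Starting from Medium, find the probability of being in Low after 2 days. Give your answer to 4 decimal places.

0.3088

Sum over the intermediate state after 1 day:
P = P(Medium→Backorder)·P(Backorder→Low) + P(Medium→Medium)·P(Medium→Low) + P(Medium→Low)·P(Low→Low)
  = 0.32×0.3 + 0.4×0.28 + 0.28×0.36
  = 0.0960 + 0.1120 + 0.1008 = 0.3088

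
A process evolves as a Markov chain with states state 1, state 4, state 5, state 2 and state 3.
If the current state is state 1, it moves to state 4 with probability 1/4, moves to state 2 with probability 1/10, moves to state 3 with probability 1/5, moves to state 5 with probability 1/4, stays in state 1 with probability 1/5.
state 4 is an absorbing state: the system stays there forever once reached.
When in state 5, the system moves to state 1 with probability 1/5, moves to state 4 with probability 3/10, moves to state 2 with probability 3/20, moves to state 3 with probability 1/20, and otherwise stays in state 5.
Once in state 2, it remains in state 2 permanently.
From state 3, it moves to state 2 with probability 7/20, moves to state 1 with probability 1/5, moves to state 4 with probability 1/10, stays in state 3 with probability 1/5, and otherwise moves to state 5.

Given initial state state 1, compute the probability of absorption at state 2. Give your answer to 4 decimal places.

Let h(s) be the probability of absorption at state 2 starting from transient state s. Then h(state 2) = 1 and h(state 4) = 0. By first-step analysis:
h(state 1) = 0.2·h(state 1) + 0.25·0 + 0.25·h(state 5) + 0.1·1 + 0.2·h(state 3)
h(state 5) = 0.2·h(state 1) + 0.3·0 + 0.3·h(state 5) + 0.15·1 + 0.05·h(state 3)
h(state 3) = 0.2·h(state 1) + 0.1·0 + 0.15·h(state 5) + 0.35·1 + 0.2·h(state 3)
Solving: h(state 1) = 0.3916, h(state 5) = 0.3694, h(state 3) = 0.6047.
Starting from state 1, the probability is 0.3916.

0.3916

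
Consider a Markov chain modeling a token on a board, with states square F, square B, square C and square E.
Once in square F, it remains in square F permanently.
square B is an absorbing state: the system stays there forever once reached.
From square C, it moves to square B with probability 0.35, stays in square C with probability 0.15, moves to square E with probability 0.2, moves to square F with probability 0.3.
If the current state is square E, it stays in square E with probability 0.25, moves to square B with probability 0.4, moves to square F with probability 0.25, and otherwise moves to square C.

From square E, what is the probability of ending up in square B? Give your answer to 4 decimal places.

0.6073

Let h(s) be the probability of absorption at square B starting from transient state s. Then h(square B) = 1 and h(square F) = 0. By first-step analysis:
h(square C) = 0.3·0 + 0.35·1 + 0.15·h(square C) + 0.2·h(square E)
h(square E) = 0.25·0 + 0.4·1 + 0.1·h(square C) + 0.25·h(square E)
Solving: h(square C) = 0.5547, h(square E) = 0.6073.
Starting from square E, the probability is 0.6073.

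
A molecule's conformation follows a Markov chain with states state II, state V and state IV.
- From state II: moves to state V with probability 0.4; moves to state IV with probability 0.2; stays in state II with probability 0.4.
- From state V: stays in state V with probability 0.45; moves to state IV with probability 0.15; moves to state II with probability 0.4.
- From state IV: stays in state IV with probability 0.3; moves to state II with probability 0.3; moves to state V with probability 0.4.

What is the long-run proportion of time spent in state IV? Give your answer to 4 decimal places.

Let the stationary distribution be π with π = πP and π_1 + π_2 + π_3 = 1.
π_1 = 0.4·π_1 + 0.4·π_2 + 0.3·π_3
π_2 = 0.4·π_1 + 0.45·π_2 + 0.4·π_3
Solving with the normalization constraint gives π = (0.3801, 0.4211, 0.1988).
So the stationary probability of state IV is 0.1988.

0.1988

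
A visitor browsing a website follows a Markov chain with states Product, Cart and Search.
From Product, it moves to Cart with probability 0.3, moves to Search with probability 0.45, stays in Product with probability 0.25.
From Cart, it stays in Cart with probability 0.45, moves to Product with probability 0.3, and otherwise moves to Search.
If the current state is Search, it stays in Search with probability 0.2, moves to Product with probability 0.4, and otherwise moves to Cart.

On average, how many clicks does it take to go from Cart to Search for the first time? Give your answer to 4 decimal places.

Let t(s) be the expected number of clicks to first reach Search from state s, with t(Search) = 0. Conditioning on the first click:
t(Product) = 1 + 0.25·t(Product) + 0.3·t(Cart)
t(Cart) = 1 + 0.3·t(Product) + 0.45·t(Cart)
Solving: t(Product) = 2.6357, t(Cart) = 3.2558.
Expected clicks from Cart to Search: 3.2558.

3.2558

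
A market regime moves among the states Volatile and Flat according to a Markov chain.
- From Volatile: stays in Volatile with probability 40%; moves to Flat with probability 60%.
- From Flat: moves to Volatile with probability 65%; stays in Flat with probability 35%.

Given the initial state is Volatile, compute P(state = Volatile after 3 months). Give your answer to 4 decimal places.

0.5125

Propagate the distribution vector 3 months from Volatile.
After 0 months: (1.0000, 0.0000)
After 1 month: (0.4000, 0.6000)
After 2 months: (0.5500, 0.4500)
After 3 months: (0.5125, 0.4875)
P(in Volatile after 3 months) = 0.5125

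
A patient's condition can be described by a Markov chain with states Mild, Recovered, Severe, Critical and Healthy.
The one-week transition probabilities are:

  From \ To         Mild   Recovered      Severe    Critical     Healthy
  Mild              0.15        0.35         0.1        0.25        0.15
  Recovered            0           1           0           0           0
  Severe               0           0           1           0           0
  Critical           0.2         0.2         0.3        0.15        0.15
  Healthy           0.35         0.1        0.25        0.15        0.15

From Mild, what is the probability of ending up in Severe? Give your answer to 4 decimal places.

Let h(s) be the probability of absorption at Severe starting from transient state s. Then h(Severe) = 1 and h(Recovered) = 0. By first-step analysis:
h(Mild) = 0.15·h(Mild) + 0.35·0 + 0.1·1 + 0.25·h(Critical) + 0.15·h(Healthy)
h(Critical) = 0.2·h(Mild) + 0.2·0 + 0.3·1 + 0.15·h(Critical) + 0.15·h(Healthy)
h(Healthy) = 0.35·h(Mild) + 0.1·0 + 0.25·1 + 0.15·h(Critical) + 0.15·h(Healthy)
Solving: h(Mild) = 0.3707, h(Critical) = 0.5357, h(Healthy) = 0.5413.
Starting from Mild, the probability is 0.3707.

0.3707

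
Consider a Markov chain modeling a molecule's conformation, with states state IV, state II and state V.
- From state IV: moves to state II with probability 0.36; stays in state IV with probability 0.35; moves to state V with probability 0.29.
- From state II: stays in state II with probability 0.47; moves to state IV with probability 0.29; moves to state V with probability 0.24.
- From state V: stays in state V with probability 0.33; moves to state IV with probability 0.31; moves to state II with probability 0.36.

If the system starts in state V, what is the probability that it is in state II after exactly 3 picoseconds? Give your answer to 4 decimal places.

0.4040

Propagate the distribution vector 3 picoseconds from state V.
After 0 picoseconds: (0.0000, 0.0000, 1.0000)
After 1 picosecond: (0.3100, 0.3600, 0.3300)
After 2 picoseconds: (0.3152, 0.3996, 0.2852)
After 3 picoseconds: (0.3146, 0.4040, 0.2814)
P(in state II after 3 picoseconds) = 0.4040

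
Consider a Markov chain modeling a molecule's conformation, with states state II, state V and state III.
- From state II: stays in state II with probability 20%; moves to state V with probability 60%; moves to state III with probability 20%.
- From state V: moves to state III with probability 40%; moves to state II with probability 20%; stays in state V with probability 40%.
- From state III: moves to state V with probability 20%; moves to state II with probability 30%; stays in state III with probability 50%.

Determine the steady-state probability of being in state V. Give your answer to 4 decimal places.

Let the stationary distribution be π with π = πP and π_1 + π_2 + π_3 = 1.
π_1 = 0.2·π_1 + 0.2·π_2 + 0.3·π_3
π_2 = 0.6·π_1 + 0.4·π_2 + 0.2·π_3
Solving with the normalization constraint gives π = (0.2391, 0.3696, 0.3913).
So the stationary probability of state V is 0.3696.

0.3696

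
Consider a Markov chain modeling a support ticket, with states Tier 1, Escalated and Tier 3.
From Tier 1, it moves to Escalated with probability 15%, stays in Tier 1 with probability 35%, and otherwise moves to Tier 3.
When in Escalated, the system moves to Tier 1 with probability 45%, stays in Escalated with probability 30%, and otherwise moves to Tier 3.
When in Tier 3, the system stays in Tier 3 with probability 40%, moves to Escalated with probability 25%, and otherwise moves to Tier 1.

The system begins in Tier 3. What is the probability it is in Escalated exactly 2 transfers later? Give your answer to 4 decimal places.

0.2275

Sum over the intermediate state after 1 transfer:
P = P(Tier 3→Tier 1)·P(Tier 1→Escalated) + P(Tier 3→Escalated)·P(Escalated→Escalated) + P(Tier 3→Tier 3)·P(Tier 3→Escalated)
  = 0.35×0.15 + 0.25×0.3 + 0.4×0.25
  = 0.0525 + 0.0750 + 0.1000 = 0.2275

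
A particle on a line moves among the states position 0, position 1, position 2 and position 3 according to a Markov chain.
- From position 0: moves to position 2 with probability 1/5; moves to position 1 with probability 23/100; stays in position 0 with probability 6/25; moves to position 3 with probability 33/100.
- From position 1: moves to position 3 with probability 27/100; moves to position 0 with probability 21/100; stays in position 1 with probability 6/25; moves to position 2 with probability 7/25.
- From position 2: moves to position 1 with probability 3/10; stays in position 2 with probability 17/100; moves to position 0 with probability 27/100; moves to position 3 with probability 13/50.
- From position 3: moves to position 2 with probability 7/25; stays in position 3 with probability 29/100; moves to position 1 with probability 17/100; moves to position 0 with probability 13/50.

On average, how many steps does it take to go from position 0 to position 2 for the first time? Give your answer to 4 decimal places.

Let t(s) be the expected number of steps to first reach position 2 from state s, with t(position 2) = 0. Conditioning on the first step:
t(position 0) = 1 + 0.24·t(position 0) + 0.23·t(position 1) + 0.33·t(position 3)
t(position 1) = 1 + 0.21·t(position 0) + 0.24·t(position 1) + 0.27·t(position 3)
t(position 3) = 1 + 0.26·t(position 0) + 0.17·t(position 1) + 0.29·t(position 3)
Solving: t(position 0) = 4.1407, t(position 1) = 3.8243, t(position 3) = 3.8404.
Expected steps from position 0 to position 2: 4.1407.

4.1407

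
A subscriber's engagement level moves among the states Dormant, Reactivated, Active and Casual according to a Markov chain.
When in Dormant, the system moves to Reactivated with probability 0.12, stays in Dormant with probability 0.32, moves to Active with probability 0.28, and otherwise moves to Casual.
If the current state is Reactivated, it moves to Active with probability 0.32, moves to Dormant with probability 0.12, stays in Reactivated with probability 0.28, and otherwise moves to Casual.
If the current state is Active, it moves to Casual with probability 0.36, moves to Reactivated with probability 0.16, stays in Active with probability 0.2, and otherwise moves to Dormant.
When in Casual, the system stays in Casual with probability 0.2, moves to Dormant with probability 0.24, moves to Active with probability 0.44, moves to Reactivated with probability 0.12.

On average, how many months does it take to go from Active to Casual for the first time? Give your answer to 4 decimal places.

3.0737

Let t(s) be the expected number of months to first reach Casual from state s, with t(Casual) = 0. Conditioning on the first month:
t(Dormant) = 1 + 0.32·t(Dormant) + 0.12·t(Reactivated) + 0.28·t(Active)
t(Reactivated) = 1 + 0.12·t(Dormant) + 0.28·t(Reactivated) + 0.32·t(Active)
t(Active) = 1 + 0.28·t(Dormant) + 0.16·t(Reactivated) + 0.2·t(Active)
Solving: t(Dormant) = 3.3200, t(Reactivated) = 3.3083, t(Active) = 3.0737.
Expected months from Active to Casual: 3.0737.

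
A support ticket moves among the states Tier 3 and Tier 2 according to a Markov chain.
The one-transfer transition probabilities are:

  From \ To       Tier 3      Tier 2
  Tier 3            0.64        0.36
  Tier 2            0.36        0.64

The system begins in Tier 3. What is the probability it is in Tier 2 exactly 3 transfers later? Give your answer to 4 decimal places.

0.4890

Propagate the distribution vector 3 transfers from Tier 3.
After 0 transfers: (1.0000, 0.0000)
After 1 transfer: (0.6400, 0.3600)
After 2 transfers: (0.5392, 0.4608)
After 3 transfers: (0.5110, 0.4890)
P(in Tier 2 after 3 transfers) = 0.4890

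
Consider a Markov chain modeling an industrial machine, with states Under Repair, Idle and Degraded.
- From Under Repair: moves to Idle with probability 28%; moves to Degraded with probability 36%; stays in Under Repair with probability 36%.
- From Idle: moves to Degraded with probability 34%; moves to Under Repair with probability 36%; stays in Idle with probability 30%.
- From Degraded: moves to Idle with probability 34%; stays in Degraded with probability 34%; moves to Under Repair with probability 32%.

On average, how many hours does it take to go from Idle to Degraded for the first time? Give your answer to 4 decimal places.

2.8802

Let t(s) be the expected number of hours to first reach Degraded from state s, with t(Degraded) = 0. Conditioning on the first hour:
t(Under Repair) = 1 + 0.36·t(Under Repair) + 0.28·t(Idle)
t(Idle) = 1 + 0.36·t(Under Repair) + 0.3·t(Idle)
Solving: t(Under Repair) = 2.8226, t(Idle) = 2.8802.
Expected hours from Idle to Degraded: 2.8802.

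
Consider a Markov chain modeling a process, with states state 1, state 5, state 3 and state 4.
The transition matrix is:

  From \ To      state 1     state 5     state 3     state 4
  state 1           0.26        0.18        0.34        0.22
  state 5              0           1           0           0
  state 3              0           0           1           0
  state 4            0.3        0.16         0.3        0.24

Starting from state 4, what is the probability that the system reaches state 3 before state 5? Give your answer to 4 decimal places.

Let h(s) be the probability of absorption at state 3 starting from transient state s. Then h(state 3) = 1 and h(state 5) = 0. By first-step analysis:
h(state 1) = 0.26·h(state 1) + 0.18·0 + 0.34·1 + 0.22·h(state 4)
h(state 4) = 0.3·h(state 1) + 0.16·0 + 0.3·1 + 0.24·h(state 4)
Solving: h(state 1) = 0.6535, h(state 4) = 0.6527.
Starting from state 4, the probability is 0.6527.

0.6527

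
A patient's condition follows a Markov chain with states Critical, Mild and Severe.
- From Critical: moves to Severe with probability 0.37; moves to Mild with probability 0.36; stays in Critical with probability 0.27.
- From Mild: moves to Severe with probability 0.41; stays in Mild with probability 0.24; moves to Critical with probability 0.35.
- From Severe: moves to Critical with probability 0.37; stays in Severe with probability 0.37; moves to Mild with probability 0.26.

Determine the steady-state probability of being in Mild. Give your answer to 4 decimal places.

Let the stationary distribution be π with π = πP and π_1 + π_2 + π_3 = 1.
π_1 = 0.27·π_1 + 0.35·π_2 + 0.37·π_3
π_2 = 0.36·π_1 + 0.24·π_2 + 0.26·π_3
Solving with the normalization constraint gives π = (0.3311, 0.2874, 0.3815).
So the stationary probability of Mild is 0.2874.

0.2874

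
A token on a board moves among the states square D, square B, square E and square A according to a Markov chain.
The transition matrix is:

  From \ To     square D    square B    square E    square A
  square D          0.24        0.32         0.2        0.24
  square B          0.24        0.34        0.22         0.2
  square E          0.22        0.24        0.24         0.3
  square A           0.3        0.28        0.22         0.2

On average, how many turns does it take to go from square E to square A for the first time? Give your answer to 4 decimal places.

Let t(s) be the expected number of turns to first reach square A from state s, with t(square A) = 0. Conditioning on the first turn:
t(square D) = 1 + 0.24·t(square D) + 0.32·t(square B) + 0.2·t(square E)
t(square B) = 1 + 0.24·t(square D) + 0.34·t(square B) + 0.22·t(square E)
t(square E) = 1 + 0.22·t(square D) + 0.24·t(square B) + 0.24·t(square E)
Solving: t(square D) = 4.1575, t(square B) = 4.3217, t(square E) = 3.8840.
Expected turns from square E to square A: 3.8840.

3.8840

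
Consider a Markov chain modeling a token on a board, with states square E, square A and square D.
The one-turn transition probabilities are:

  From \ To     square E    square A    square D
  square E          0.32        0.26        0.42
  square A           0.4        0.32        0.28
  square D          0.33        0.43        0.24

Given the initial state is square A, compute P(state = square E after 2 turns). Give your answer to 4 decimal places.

0.3484

Sum over the intermediate state after 1 turn:
P = P(square A→square E)·P(square E→square E) + P(square A→square A)·P(square A→square E) + P(square A→square D)·P(square D→square E)
  = 0.4×0.32 + 0.32×0.4 + 0.28×0.33
  = 0.1280 + 0.1280 + 0.0924 = 0.3484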